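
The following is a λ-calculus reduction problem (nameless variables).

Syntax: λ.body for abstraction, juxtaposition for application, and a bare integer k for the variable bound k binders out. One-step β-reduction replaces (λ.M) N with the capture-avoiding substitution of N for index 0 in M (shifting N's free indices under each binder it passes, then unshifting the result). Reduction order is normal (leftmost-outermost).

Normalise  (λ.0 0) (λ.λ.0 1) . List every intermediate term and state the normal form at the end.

  start: (λ.0 0) (λ.λ.0 1)
  →1  (λ.λ.0 1) (λ.λ.0 1)
  →2  λ.0 (λ.λ.0 1)

Answer: normal form = λ.0 (λ.λ.0 1)  (in 2 steps)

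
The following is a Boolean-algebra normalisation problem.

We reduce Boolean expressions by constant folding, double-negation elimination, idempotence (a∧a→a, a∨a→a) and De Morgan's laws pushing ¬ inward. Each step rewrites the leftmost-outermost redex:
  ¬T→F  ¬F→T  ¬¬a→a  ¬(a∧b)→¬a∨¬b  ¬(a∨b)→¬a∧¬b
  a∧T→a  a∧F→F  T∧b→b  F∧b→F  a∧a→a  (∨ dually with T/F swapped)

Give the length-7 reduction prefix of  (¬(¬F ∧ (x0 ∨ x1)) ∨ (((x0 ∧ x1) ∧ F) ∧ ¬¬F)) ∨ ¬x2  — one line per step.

Answer: after 7 steps: (¬x0 ∧ ¬x1) ∨ ¬x2

Derivation:
  start: (¬(¬F ∧ (x0 ∨ x1)) ∨ (((x0 ∧ x1) ∧ F) ∧ ¬¬F)) ∨ ¬x2
  [1] ((¬¬F ∨ ¬(x0 ∨ x1)) ∨ (((x0 ∧ x1) ∧ F) ∧ ¬¬F)) ∨ ¬x2
  [2] ((F ∨ ¬(x0 ∨ x1)) ∨ (((x0 ∧ x1) ∧ F) ∧ ¬¬F)) ∨ ¬x2
  [3] (¬(x0 ∨ x1) ∨ (((x0 ∧ x1) ∧ F) ∧ ¬¬F)) ∨ ¬x2
  [4] ((¬x0 ∧ ¬x1) ∨ (((x0 ∧ x1) ∧ F) ∧ ¬¬F)) ∨ ¬x2
  [5] ((¬x0 ∧ ¬x1) ∨ (F ∧ ¬¬F)) ∨ ¬x2
  [6] ((¬x0 ∧ ¬x1) ∨ F) ∨ ¬x2
  [7] (¬x0 ∧ ¬x1) ∨ ¬x2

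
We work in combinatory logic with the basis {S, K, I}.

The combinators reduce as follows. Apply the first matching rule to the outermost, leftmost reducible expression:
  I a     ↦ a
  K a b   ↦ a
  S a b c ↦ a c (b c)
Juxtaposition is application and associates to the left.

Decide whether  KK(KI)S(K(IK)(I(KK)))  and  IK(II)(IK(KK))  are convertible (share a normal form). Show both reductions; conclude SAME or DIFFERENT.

Answer: DIFFERENT — A ⇓ S, B ⇓ I

Reduction:
Term A:
  start: KK(KI)S(K(IK)(I(KK)))
  step 1: KS(K(IK)(I(KK)))
  step 2: S

Term B:
  start: IK(II)(IK(KK))
  step 1: K(II)(IK(KK))
  step 2: II
  step 3: I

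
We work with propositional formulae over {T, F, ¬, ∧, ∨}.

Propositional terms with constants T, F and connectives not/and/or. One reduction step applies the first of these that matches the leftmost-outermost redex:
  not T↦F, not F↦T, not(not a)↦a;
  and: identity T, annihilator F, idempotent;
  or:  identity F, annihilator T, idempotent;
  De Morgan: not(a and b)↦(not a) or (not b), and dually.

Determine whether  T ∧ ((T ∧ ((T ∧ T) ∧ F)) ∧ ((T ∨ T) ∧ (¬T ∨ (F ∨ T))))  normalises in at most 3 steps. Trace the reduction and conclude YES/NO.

Answer: NO — after 3 steps the term is F ∧ ((T ∨ T) ∧ (¬T ∨ (F ∨ T))), not yet normal

Reduction:
  start: T ∧ ((T ∧ ((T ∧ T) ∧ F)) ∧ ((T ∨ T) ∧ (¬T ∨ (F ∨ T))))
  [1] (T ∧ ((T ∧ T) ∧ F)) ∧ ((T ∨ T) ∧ (¬T ∨ (F ∨ T)))
  [2] ((T ∧ T) ∧ F) ∧ ((T ∨ T) ∧ (¬T ∨ (F ∨ T)))
  [3] F ∧ ((T ∨ T) ∧ (¬T ∨ (F ∨ T)))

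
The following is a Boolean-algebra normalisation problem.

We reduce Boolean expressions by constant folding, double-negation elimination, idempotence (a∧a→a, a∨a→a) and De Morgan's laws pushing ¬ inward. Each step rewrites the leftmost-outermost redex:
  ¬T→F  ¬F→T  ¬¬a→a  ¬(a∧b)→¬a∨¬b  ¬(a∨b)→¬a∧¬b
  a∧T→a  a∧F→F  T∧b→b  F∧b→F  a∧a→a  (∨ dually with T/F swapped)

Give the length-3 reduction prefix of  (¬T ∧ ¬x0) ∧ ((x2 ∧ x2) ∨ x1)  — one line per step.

Answer: after 3 steps: F

Working:
  start: (¬T ∧ ¬x0) ∧ ((x2 ∧ x2) ∨ x1)
  step 1: (F ∧ ¬x0) ∧ ((x2 ∧ x2) ∨ x1)
  step 2: F ∧ ((x2 ∧ x2) ∨ x1)
  step 3: F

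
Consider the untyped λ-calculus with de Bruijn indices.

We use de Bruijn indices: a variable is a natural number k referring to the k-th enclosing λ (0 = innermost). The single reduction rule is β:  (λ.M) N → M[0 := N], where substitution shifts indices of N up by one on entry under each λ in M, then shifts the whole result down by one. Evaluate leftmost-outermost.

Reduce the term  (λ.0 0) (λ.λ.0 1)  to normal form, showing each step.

Answer: normal form = λ.0 (λ.λ.0 1)  (in 2 steps)

Reduction:
  start: (λ.0 0) (λ.λ.0 1)
  →1  (λ.λ.0 1) (λ.λ.0 1)
  →2  λ.0 (λ.λ.0 1)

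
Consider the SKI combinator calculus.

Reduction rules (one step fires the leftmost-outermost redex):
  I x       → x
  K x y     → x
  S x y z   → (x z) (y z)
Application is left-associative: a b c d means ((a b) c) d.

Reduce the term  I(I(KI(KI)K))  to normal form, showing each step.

Answer: normal form = K  (in 4 steps)

Working:
  start: I(I(KI(KI)K))
  →1  I(KI(KI)K)
  →2  KI(KI)K
  →3  IK
  →4  K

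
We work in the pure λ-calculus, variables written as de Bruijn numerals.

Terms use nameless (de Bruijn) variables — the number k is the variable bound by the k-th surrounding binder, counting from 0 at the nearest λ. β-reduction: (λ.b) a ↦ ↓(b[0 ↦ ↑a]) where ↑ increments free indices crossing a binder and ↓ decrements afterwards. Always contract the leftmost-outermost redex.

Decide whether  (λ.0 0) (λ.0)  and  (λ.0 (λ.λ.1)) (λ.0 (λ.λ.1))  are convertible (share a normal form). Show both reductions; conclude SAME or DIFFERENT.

Answer: DIFFERENT — A ⇓ λ.0, B ⇓ λ.λ.λ.1

Reduction:
Term A:
  start: (λ.0 0) (λ.0)
  →1  (λ.0) (λ.0)
  →2  λ.0

Term B:
  start: (λ.0 (λ.λ.1)) (λ.0 (λ.λ.1))
  →1  (λ.0 (λ.λ.1)) (λ.λ.1)
  →2  (λ.λ.1) (λ.λ.1)
  →3  λ.λ.λ.1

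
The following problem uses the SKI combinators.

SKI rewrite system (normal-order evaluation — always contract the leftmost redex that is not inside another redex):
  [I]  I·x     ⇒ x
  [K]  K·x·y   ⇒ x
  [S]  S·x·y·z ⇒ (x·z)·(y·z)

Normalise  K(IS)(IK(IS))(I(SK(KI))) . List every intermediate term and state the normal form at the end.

  start: K(IS)(IK(IS))(I(SK(KI)))
  [1] IS(I(SK(KI)))
  [2] S(I(SK(KI)))
  [3] S(SK(KI))

Answer: normal form = S(SK(KI))  (in 3 steps)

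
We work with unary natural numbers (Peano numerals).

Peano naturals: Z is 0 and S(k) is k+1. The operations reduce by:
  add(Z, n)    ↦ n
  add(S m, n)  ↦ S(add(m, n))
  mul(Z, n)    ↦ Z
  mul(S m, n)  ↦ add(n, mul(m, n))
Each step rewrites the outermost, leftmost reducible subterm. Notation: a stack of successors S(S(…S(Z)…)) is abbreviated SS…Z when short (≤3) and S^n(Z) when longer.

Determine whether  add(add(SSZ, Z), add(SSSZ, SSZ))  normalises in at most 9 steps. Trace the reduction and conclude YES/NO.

  start: add(add(SSZ, Z), add(SSSZ, SSZ))
  [1] add(S(add(SZ, Z)), add(SSSZ, SSZ))
  [2] S(add(add(SZ, Z), add(SSSZ, SSZ)))
  [3] S(add(S(add(Z, Z)), add(SSSZ, SSZ)))
  [4] S(S(add(add(Z, Z), add(SSSZ, SSZ))))
  [5] S(S(add(Z, add(SSSZ, SSZ))))
  [6] S(S(add(SSSZ, SSZ)))
  [7] S(S(S(add(SSZ, SSZ))))
  [8] S(S(S(S(add(SZ, SSZ)))))
  [9] S(S(S(S(S(add(Z, SSZ))))))

Answer: NO — after 9 steps the term is S(S(S(S(S(add(Z, SSZ)))))), not yet normal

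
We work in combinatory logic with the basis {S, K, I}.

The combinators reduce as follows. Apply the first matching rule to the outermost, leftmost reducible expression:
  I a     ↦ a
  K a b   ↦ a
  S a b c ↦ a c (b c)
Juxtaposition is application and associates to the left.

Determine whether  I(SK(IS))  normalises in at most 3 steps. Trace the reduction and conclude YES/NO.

  start: I(SK(IS))
  →1  SK(IS)
  →2  SKS

Answer: YES — reaches normal form SKS in 2 ≤ 3 steps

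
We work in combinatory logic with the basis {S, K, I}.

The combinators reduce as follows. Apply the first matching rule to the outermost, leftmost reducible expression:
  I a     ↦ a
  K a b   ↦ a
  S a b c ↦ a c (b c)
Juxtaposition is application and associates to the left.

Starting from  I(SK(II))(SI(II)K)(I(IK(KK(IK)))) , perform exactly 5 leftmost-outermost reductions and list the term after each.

  start: I(SK(II))(SI(II)K)(I(IK(KK(IK))))
  step 1: SK(II)(SI(II)K)(I(IK(KK(IK))))
  step 2: K(SI(II)K)(II(SI(II)K))(I(IK(KK(IK))))
  step 3: SI(II)K(I(IK(KK(IK))))
  step 4: IK(IIK)(I(IK(KK(IK))))
  step 5: K(IIK)(I(IK(KK(IK))))

Answer: after 5 steps: K(IIK)(I(IK(KK(IK))))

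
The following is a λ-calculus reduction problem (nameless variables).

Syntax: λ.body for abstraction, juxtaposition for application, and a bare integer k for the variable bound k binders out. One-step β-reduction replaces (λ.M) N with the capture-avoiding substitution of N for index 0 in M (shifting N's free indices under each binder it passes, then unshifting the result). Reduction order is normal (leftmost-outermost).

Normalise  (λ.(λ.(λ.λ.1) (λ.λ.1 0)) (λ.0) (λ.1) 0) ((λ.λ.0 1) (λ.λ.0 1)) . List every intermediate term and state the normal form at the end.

Answer: normal form = λ.0 (λ.λ.0 1)  (in 7 steps)

Working:
  start: (λ.(λ.(λ.λ.1) (λ.λ.1 0)) (λ.0) (λ.1) 0) ((λ.λ.0 1) (λ.λ.0 1))
  [1] (λ.(λ.λ.1) (λ.λ.1 0)) (λ.0) (λ.(λ.λ.0 1) (λ.λ.0 1)) ((λ.λ.0 1) (λ.λ.0 1))
  [2] (λ.λ.1) (λ.λ.1 0) (λ.(λ.λ.0 1) (λ.λ.0 1)) ((λ.λ.0 1) (λ.λ.0 1))
  [3] (λ.λ.λ.1 0) (λ.(λ.λ.0 1) (λ.λ.0 1)) ((λ.λ.0 1) (λ.λ.0 1))
  [4] (λ.λ.1 0) ((λ.λ.0 1) (λ.λ.0 1))
  [5] λ.(λ.λ.0 1) (λ.λ.0 1) 0
  [6] λ.(λ.0 (λ.λ.0 1)) 0
  [7] λ.0 (λ.λ.0 1)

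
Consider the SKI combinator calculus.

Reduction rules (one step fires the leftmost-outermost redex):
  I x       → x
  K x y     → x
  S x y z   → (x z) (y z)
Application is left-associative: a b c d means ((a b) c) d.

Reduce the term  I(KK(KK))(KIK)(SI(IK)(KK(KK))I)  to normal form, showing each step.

  start: I(KK(KK))(KIK)(SI(IK)(KK(KK))I)
  [1] KK(KK)(KIK)(SI(IK)(KK(KK))I)
  [2] K(KIK)(SI(IK)(KK(KK))I)
  [3] KIK
  [4] I

Answer: normal form = I  (in 4 steps)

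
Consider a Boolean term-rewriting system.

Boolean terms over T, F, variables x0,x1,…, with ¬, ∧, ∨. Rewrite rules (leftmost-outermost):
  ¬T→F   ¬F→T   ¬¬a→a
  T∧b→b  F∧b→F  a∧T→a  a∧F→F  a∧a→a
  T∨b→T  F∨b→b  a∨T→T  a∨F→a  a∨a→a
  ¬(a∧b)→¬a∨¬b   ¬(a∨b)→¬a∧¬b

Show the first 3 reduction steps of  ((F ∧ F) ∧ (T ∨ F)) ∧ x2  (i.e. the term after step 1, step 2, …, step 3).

  start: ((F ∧ F) ∧ (T ∨ F)) ∧ x2
  [1] (F ∧ (T ∨ F)) ∧ x2
  [2] F ∧ x2
  [3] F

Answer: after 3 steps: F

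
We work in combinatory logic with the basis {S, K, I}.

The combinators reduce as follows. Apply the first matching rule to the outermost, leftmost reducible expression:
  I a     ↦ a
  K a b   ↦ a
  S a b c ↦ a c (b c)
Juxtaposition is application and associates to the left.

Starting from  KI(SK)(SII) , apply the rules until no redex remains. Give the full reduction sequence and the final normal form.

  start: KI(SK)(SII)
  [1] I(SII)
  [2] SII

Answer: normal form = SII  (in 2 steps)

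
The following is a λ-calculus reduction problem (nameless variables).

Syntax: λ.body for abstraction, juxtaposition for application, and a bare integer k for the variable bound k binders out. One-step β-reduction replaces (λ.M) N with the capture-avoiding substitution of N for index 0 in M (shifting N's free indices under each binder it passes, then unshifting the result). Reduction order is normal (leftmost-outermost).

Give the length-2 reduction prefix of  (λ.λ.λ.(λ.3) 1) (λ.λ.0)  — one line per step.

Answer: after 2 steps: λ.λ.λ.λ.0

Working:
  start: (λ.λ.λ.(λ.3) 1) (λ.λ.0)
  step 1: λ.λ.(λ.λ.λ.0) 1
  step 2: λ.λ.λ.λ.0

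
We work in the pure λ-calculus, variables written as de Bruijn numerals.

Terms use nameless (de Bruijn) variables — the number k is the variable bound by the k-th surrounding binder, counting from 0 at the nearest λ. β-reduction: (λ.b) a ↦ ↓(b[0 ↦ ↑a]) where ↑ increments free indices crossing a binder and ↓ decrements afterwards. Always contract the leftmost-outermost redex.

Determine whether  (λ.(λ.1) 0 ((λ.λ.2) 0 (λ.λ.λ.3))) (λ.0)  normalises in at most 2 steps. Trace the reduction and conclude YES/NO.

Answer: NO — after 2 steps the term is (λ.0) ((λ.λ.λ.0) (λ.0) (λ.λ.λ.λ.0)), not yet normal

Reduction:
  start: (λ.(λ.1) 0 ((λ.λ.2) 0 (λ.λ.λ.3))) (λ.0)
  step 1: (λ.λ.0) (λ.0) ((λ.λ.λ.0) (λ.0) (λ.λ.λ.λ.0))
  step 2: (λ.0) ((λ.λ.λ.0) (λ.0) (λ.λ.λ.λ.0))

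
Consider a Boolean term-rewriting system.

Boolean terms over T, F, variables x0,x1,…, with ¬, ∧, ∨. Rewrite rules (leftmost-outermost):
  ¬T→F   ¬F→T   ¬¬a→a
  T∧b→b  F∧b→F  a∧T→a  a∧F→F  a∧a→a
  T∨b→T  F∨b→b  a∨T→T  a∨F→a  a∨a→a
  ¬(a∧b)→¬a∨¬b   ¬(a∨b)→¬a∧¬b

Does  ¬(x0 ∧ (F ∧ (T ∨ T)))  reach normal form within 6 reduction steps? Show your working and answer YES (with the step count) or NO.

  start: ¬(x0 ∧ (F ∧ (T ∨ T)))
  [1] ¬x0 ∨ ¬(F ∧ (T ∨ T))
  [2] ¬x0 ∨ (¬F ∨ ¬(T ∨ T))
  [3] ¬x0 ∨ (T ∨ ¬(T ∨ T))
  [4] ¬x0 ∨ T
  [5] T

Answer: YES — reaches normal form T in 5 ≤ 6 steps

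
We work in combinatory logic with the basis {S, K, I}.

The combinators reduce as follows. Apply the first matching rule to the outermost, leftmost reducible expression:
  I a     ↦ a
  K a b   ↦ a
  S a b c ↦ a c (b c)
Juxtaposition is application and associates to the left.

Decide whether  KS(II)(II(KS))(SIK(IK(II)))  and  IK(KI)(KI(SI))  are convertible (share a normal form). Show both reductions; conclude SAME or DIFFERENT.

Term A:
  start: KS(II)(II(KS))(SIK(IK(II)))
  →1  S(II(KS))(SIK(IK(II)))
  →2  S(I(KS))(SIK(IK(II)))
  →3  S(KS)(SIK(IK(II)))
  →4  S(KS)(I(IK(II))(K(IK(II))))
  →5  S(KS)(IK(II)(K(IK(II))))
  →6  S(KS)(K(II)(K(IK(II))))
  →7  S(KS)(II)
  →8  S(KS)I

Term B:
  start: IK(KI)(KI(SI))
  →1  K(KI)(KI(SI))
  →2  KI

Answer: DIFFERENT — A ⇓ S(KS)I, B ⇓ KI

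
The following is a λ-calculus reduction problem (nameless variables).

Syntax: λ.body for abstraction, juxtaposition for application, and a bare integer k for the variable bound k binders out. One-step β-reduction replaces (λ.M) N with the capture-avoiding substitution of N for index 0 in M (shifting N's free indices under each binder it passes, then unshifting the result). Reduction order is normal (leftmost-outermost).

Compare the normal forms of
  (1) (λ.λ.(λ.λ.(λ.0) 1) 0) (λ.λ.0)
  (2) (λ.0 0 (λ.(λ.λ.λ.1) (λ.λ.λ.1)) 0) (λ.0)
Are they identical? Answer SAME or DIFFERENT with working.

Term A:
  start: (λ.λ.(λ.λ.(λ.0) 1) 0) (λ.λ.0)
  →1  λ.(λ.λ.(λ.0) 1) 0
  →2  λ.λ.(λ.0) 1
  →3  λ.λ.1

Term B:
  start: (λ.0 0 (λ.(λ.λ.λ.1) (λ.λ.λ.1)) 0) (λ.0)
  →1  (λ.0) (λ.0) (λ.(λ.λ.λ.1) (λ.λ.λ.1)) (λ.0)
  →2  (λ.0) (λ.(λ.λ.λ.1) (λ.λ.λ.1)) (λ.0)
  →3  (λ.(λ.λ.λ.1) (λ.λ.λ.1)) (λ.0)
  →4  (λ.λ.λ.1) (λ.λ.λ.1)
  →5  λ.λ.1

Answer: SAME — A ⇓ λ.λ.1, B ⇓ λ.λ.1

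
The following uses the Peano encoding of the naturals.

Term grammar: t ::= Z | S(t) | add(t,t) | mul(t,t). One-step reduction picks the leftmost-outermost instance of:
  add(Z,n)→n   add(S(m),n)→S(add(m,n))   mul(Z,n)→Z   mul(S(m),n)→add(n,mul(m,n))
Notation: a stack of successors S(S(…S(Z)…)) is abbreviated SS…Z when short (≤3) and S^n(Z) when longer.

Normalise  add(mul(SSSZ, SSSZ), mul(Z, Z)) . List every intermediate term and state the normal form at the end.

  start: add(mul(SSSZ, SSSZ), mul(Z, Z))
  step 1: add(add(SSSZ, mul(SSZ, SSSZ)), mul(Z, Z))
  step 2: add(S(add(SSZ, mul(SSZ, SSSZ))), mul(Z, Z))
  step 3: S(add(add(SSZ, mul(SSZ, SSSZ)), mul(Z, Z)))
  step 4: S(add(S(add(SZ, mul(SSZ, SSSZ))), mul(Z, Z)))
  step 5: S(S(add(add(SZ, mul(SSZ, SSSZ)), mul(Z, Z))))
  step 6: S(S(add(S(add(Z, mul(SSZ, SSSZ))), mul(Z, Z))))
  step 7: S(S(S(add(add(Z, mul(SSZ, SSSZ)), mul(Z, Z)))))
  step 8: S(S(S(add(mul(SSZ, SSSZ), mul(Z, Z)))))
  step 9: S(S(S(add(add(SSSZ, mul(SZ, SSSZ)), mul(Z, Z)))))
  step 10: S(S(S(add(S(add(SSZ, mul(SZ, SSSZ))), mul(Z, Z)))))
  step 11: S(S(S(S(add(add(SSZ, mul(SZ, SSSZ)), mul(Z, Z))))))
  step 12: S(S(S(S(add(S(add(SZ, mul(SZ, SSSZ))), mul(Z, Z))))))
  step 13: S(S(S(S(S(add(add(SZ, mul(SZ, SSSZ)), mul(Z, Z)))))))
  step 14: S(S(S(S(S(add(S(add(Z, mul(SZ, SSSZ))), mul(Z, Z)))))))
  step 15: S(S(S(S(S(S(add(add(Z, mul(SZ, SSSZ)), mul(Z, Z))))))))
  step 16: S(S(S(S(S(S(add(mul(SZ, SSSZ), mul(Z, Z))))))))
  step 17: S(S(S(S(S(S(add(add(SSSZ, mul(Z, SSSZ)), mul(Z, Z))))))))
  step 18: S(S(S(S(S(S(add(S(add(SSZ, mul(Z, SSSZ))), mul(Z, Z))))))))
  step 19: S(S(S(S(S(S(S(add(add(SSZ, mul(Z, SSSZ)), mul(Z, Z)))))))))
  step 20: S(S(S(S(S(S(S(add(S(add(SZ, mul(Z, SSSZ))), mul(Z, Z)))))))))
  step 21: S(S(S(S(S(S(S(S(add(add(SZ, mul(Z, SSSZ)), mul(Z, Z))))))))))
  step 22: S(S(S(S(S(S(S(S(add(S(add(Z, mul(Z, SSSZ))), mul(Z, Z))))))))))
  step 23: S(S(S(S(S(S(S(S(S(add(add(Z, mul(Z, SSSZ)), mul(Z, Z)))))))))))
  step 24: S(S(S(S(S(S(S(S(S(add(mul(Z, SSSZ), mul(Z, Z)))))))))))
  step 25: S(S(S(S(S(S(S(S(S(add(Z, mul(Z, Z)))))))))))
  step 26: S(S(S(S(S(S(S(S(S(mul(Z, Z))))))))))
  step 27: S^9(Z)

Answer: normal form = S^9(Z)  (in 27 steps)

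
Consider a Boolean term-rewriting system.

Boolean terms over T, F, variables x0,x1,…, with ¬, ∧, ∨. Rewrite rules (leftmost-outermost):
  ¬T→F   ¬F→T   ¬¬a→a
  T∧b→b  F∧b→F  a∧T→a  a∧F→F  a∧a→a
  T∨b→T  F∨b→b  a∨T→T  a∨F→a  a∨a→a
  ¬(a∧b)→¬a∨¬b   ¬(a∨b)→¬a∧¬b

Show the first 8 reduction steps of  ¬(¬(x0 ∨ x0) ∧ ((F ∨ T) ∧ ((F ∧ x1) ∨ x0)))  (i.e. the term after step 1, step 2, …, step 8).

  start: ¬(¬(x0 ∨ x0) ∧ ((F ∨ T) ∧ ((F ∧ x1) ∨ x0)))
  [1] ¬¬(x0 ∨ x0) ∨ ¬((F ∨ T) ∧ ((F ∧ x1) ∨ x0))
  [2] (x0 ∨ x0) ∨ ¬((F ∨ T) ∧ ((F ∧ x1) ∨ x0))
  [3] x0 ∨ ¬((F ∨ T) ∧ ((F ∧ x1) ∨ x0))
  [4] x0 ∨ (¬(F ∨ T) ∨ ¬((F ∧ x1) ∨ x0))
  [5] x0 ∨ ((¬F ∧ ¬T) ∨ ¬((F ∧ x1) ∨ x0))
  [6] x0 ∨ ((T ∧ ¬T) ∨ ¬((F ∧ x1) ∨ x0))
  [7] x0 ∨ (¬T ∨ ¬((F ∧ x1) ∨ x0))
  [8] x0 ∨ (F ∨ ¬((F ∧ x1) ∨ x0))

Answer: after 8 steps: x0 ∨ (F ∨ ¬((F ∧ x1) ∨ x0))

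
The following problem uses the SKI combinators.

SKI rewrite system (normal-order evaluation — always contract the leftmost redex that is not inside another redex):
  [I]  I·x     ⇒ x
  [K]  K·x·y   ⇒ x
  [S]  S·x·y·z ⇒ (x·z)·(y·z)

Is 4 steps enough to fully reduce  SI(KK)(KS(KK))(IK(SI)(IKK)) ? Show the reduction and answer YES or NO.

Answer: NO — after 4 steps the term is SK(IK(SI)(IKK)), not yet normal

Derivation:
  start: SI(KK)(KS(KK))(IK(SI)(IKK))
  [1] I(KS(KK))(KK(KS(KK)))(IK(SI)(IKK))
  [2] KS(KK)(KK(KS(KK)))(IK(SI)(IKK))
  [3] S(KK(KS(KK)))(IK(SI)(IKK))
  [4] SK(IK(SI)(IKK))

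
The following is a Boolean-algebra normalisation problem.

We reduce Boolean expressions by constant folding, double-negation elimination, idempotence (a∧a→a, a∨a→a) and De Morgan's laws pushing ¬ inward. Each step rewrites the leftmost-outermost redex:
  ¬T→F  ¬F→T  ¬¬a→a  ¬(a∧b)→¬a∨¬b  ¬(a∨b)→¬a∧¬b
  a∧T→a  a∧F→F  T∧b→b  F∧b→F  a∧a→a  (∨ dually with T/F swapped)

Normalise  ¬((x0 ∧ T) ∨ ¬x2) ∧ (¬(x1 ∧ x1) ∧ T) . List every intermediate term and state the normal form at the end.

Answer: normal form = (¬x0 ∧ x2) ∧ ¬x1  (in 8 steps)

Reduction:
  start: ¬((x0 ∧ T) ∨ ¬x2) ∧ (¬(x1 ∧ x1) ∧ T)
  [1] (¬(x0 ∧ T) ∧ ¬¬x2) ∧ (¬(x1 ∧ x1) ∧ T)
  [2] ((¬x0 ∨ ¬T) ∧ ¬¬x2) ∧ (¬(x1 ∧ x1) ∧ T)
  [3] ((¬x0 ∨ F) ∧ ¬¬x2) ∧ (¬(x1 ∧ x1) ∧ T)
  [4] (¬x0 ∧ ¬¬x2) ∧ (¬(x1 ∧ x1) ∧ T)
  [5] (¬x0 ∧ x2) ∧ (¬(x1 ∧ x1) ∧ T)
  [6] (¬x0 ∧ x2) ∧ ¬(x1 ∧ x1)
  [7] (¬x0 ∧ x2) ∧ (¬x1 ∨ ¬x1)
  [8] (¬x0 ∧ x2) ∧ ¬x1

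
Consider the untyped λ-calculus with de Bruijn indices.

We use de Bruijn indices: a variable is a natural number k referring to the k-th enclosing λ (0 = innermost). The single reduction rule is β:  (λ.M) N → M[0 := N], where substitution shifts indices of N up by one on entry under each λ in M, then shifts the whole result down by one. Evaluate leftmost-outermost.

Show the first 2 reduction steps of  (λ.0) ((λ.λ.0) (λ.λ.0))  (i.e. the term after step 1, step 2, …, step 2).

  start: (λ.0) ((λ.λ.0) (λ.λ.0))
  step 1: (λ.λ.0) (λ.λ.0)
  step 2: λ.0

Answer: after 2 steps: λ.0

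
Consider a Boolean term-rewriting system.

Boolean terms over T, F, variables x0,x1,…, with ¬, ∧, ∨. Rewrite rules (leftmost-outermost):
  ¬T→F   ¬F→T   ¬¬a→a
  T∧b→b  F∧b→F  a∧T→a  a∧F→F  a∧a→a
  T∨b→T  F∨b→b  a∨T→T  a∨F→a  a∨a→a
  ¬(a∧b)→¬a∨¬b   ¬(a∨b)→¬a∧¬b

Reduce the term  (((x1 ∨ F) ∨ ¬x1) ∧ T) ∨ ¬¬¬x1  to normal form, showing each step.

Answer: normal form = (x1 ∨ ¬x1) ∨ ¬x1  (in 3 steps)

Derivation:
  start: (((x1 ∨ F) ∨ ¬x1) ∧ T) ∨ ¬¬¬x1
  [1] ((x1 ∨ F) ∨ ¬x1) ∨ ¬¬¬x1
  [2] (x1 ∨ ¬x1) ∨ ¬¬¬x1
  [3] (x1 ∨ ¬x1) ∨ ¬x1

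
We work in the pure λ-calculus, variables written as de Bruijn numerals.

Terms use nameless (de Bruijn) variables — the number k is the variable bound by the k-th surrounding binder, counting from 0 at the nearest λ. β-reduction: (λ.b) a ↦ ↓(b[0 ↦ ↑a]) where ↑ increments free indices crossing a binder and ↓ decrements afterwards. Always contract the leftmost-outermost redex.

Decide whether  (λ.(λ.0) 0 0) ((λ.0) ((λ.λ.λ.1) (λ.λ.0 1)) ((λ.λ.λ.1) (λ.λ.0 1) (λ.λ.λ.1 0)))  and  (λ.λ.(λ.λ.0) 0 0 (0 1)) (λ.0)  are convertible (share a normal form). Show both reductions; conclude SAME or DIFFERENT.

Answer: DIFFERENT — A ⇓ λ.λ.λ.λ.1 0, B ⇓ λ.0 (0 (λ.0))

Working:
Term A:
  start: (λ.(λ.0) 0 0) ((λ.0) ((λ.λ.λ.1) (λ.λ.0 1)) ((λ.λ.λ.1) (λ.λ.0 1) (λ.λ.λ.1 0)))
  step 1: (λ.0) ((λ.0) ((λ.λ.λ.1) (λ.λ.0 1)) ((λ.λ.λ.1) (λ.λ.0 1) (λ.λ.λ.1 0))) ((λ.0) ((λ.λ.λ.1) (λ.λ.0 1)) ((λ.λ.λ.1) (λ.λ.0 1) (λ.λ.λ.1 0)))
  step 2: (λ.0) ((λ.λ.λ.1) (λ.λ.0 1)) ((λ.λ.λ.1) (λ.λ.0 1) (λ.λ.λ.1 0)) ((λ.0) ((λ.λ.λ.1) (λ.λ.0 1)) ((λ.λ.λ.1) (λ.λ.0 1) (λ.λ.λ.1 0)))
  step 3: (λ.λ.λ.1) (λ.λ.0 1) ((λ.λ.λ.1) (λ.λ.0 1) (λ.λ.λ.1 0)) ((λ.0) ((λ.λ.λ.1) (λ.λ.0 1)) ((λ.λ.λ.1) (λ.λ.0 1) (λ.λ.λ.1 0)))
  step 4: (λ.λ.1) ((λ.λ.λ.1) (λ.λ.0 1) (λ.λ.λ.1 0)) ((λ.0) ((λ.λ.λ.1) (λ.λ.0 1)) ((λ.λ.λ.1) (λ.λ.0 1) (λ.λ.λ.1 0)))
  step 5: (λ.(λ.λ.λ.1) (λ.λ.0 1) (λ.λ.λ.1 0)) ((λ.0) ((λ.λ.λ.1) (λ.λ.0 1)) ((λ.λ.λ.1) (λ.λ.0 1) (λ.λ.λ.1 0)))
  step 6: (λ.λ.λ.1) (λ.λ.0 1) (λ.λ.λ.1 0)
  step 7: (λ.λ.1) (λ.λ.λ.1 0)
  step 8: λ.λ.λ.λ.1 0

Term B:
  start: (λ.λ.(λ.λ.0) 0 0 (0 1)) (λ.0)
  step 1: λ.(λ.λ.0) 0 0 (0 (λ.0))
  step 2: λ.(λ.0) 0 (0 (λ.0))
  step 3: λ.0 (0 (λ.0))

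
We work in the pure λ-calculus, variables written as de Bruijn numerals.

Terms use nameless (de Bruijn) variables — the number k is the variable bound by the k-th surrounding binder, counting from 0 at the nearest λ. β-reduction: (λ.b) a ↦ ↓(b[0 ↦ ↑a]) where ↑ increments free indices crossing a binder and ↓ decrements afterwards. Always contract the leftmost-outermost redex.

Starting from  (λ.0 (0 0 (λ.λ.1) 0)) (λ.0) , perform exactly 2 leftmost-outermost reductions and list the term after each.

  start: (λ.0 (0 0 (λ.λ.1) 0)) (λ.0)
  →1  (λ.0) ((λ.0) (λ.0) (λ.λ.1) (λ.0))
  →2  (λ.0) (λ.0) (λ.λ.1) (λ.0)

Answer: after 2 steps: (λ.0) (λ.0) (λ.λ.1) (λ.0)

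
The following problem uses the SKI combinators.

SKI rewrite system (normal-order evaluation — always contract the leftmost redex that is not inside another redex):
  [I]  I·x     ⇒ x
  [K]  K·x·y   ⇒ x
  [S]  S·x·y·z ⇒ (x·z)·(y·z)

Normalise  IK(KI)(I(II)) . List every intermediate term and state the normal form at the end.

Answer: normal form = KI  (in 2 steps)

Derivation:
  start: IK(KI)(I(II))
  [1] K(KI)(I(II))
  [2] KI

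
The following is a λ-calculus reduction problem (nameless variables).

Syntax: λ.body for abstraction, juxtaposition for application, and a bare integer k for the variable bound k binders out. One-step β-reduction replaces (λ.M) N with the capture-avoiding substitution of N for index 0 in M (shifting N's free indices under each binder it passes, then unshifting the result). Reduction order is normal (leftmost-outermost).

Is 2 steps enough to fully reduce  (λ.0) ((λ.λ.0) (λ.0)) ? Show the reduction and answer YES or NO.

  start: (λ.0) ((λ.λ.0) (λ.0))
  →1  (λ.λ.0) (λ.0)
  →2  λ.0

Answer: YES — reaches normal form λ.0 in 2 ≤ 2 steps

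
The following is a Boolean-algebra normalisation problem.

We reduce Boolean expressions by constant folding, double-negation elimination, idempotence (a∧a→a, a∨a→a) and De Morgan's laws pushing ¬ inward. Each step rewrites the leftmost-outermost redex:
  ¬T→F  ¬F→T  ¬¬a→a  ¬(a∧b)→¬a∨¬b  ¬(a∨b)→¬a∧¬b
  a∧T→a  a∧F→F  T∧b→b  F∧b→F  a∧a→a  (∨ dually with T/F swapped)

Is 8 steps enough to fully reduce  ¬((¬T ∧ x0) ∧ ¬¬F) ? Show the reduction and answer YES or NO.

  start: ¬((¬T ∧ x0) ∧ ¬¬F)
  step 1: ¬(¬T ∧ x0) ∨ ¬¬¬F
  step 2: (¬¬T ∨ ¬x0) ∨ ¬¬¬F
  step 3: (T ∨ ¬x0) ∨ ¬¬¬F
  step 4: T ∨ ¬¬¬F
  step 5: T

Answer: YES — reaches normal form T in 5 ≤ 8 steps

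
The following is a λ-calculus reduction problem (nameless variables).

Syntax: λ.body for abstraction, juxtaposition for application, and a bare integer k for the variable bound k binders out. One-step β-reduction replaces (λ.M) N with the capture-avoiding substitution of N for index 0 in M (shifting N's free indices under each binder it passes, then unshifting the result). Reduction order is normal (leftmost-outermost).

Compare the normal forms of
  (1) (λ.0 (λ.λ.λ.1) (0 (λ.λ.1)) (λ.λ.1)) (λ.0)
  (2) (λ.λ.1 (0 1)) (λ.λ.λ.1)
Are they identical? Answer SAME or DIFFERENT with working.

Term A:
  start: (λ.0 (λ.λ.λ.1) (0 (λ.λ.1)) (λ.λ.1)) (λ.0)
  →1  (λ.0) (λ.λ.λ.1) ((λ.0) (λ.λ.1)) (λ.λ.1)
  →2  (λ.λ.λ.1) ((λ.0) (λ.λ.1)) (λ.λ.1)
  →3  (λ.λ.1) (λ.λ.1)
  →4  λ.λ.λ.1

Term B:
  start: (λ.λ.1 (0 1)) (λ.λ.λ.1)
  →1  λ.(λ.λ.λ.1) (0 (λ.λ.λ.1))
  →2  λ.λ.λ.1

Answer: SAME — A ⇓ λ.λ.λ.1, B ⇓ λ.λ.λ.1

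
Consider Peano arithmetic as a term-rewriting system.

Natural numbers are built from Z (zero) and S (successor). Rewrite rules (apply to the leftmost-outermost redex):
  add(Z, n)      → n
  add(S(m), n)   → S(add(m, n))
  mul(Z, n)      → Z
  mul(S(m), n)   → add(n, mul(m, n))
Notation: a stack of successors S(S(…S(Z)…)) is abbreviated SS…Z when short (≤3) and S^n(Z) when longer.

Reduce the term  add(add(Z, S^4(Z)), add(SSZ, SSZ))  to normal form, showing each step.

  start: add(add(Z, S^4(Z)), add(SSZ, SSZ))
  →1  add(S^4(Z), add(SSZ, SSZ))
  →2  S(add(SSSZ, add(SSZ, SSZ)))
  →3  S(S(add(SSZ, add(SSZ, SSZ))))
  →4  S(S(S(add(SZ, add(SSZ, SSZ)))))
  →5  S(S(S(S(add(Z, add(SSZ, SSZ))))))
  →6  S(S(S(S(add(SSZ, SSZ)))))
  →7  S(S(S(S(S(add(SZ, SSZ))))))
  →8  S(S(S(S(S(S(add(Z, SSZ)))))))
  →9  S^8(Z)

Answer: normal form = S^8(Z)  (in 9 steps)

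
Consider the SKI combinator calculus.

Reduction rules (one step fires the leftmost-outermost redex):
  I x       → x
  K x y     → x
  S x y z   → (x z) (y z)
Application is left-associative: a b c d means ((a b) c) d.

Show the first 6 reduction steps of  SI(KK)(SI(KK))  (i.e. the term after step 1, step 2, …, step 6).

Answer: after 6 steps: KK

Working:
  start: SI(KK)(SI(KK))
  →1  I(SI(KK))(KK(SI(KK)))
  →2  SI(KK)(KK(SI(KK)))
  →3  I(KK(SI(KK)))(KK(KK(SI(KK))))
  →4  KK(SI(KK))(KK(KK(SI(KK))))
  →5  K(KK(KK(SI(KK))))
  →6  KK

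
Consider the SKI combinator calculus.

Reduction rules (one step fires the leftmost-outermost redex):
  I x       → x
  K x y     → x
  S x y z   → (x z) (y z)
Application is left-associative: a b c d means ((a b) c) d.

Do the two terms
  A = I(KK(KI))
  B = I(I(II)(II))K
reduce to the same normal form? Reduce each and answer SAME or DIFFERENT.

Answer: SAME — A ⇓ K, B ⇓ K

Derivation:
Term A:
  start: I(KK(KI))
  step 1: KK(KI)
  step 2: K

Term B:
  start: I(I(II)(II))K
  step 1: I(II)(II)K
  step 2: II(II)K
  step 3: I(II)K
  step 4: IIK
  step 5: IK
  step 6: K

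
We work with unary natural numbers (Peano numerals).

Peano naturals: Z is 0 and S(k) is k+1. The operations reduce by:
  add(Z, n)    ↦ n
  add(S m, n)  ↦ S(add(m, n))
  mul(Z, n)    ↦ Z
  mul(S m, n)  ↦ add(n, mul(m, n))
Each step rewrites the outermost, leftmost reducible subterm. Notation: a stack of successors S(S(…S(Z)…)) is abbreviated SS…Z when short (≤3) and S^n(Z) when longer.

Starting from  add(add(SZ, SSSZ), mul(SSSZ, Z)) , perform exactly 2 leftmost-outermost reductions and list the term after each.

  start: add(add(SZ, SSSZ), mul(SSSZ, Z))
  →1  add(S(add(Z, SSSZ)), mul(SSSZ, Z))
  →2  S(add(add(Z, SSSZ), mul(SSSZ, Z)))

Answer: after 2 steps: S(add(add(Z, SSSZ), mul(SSSZ, Z)))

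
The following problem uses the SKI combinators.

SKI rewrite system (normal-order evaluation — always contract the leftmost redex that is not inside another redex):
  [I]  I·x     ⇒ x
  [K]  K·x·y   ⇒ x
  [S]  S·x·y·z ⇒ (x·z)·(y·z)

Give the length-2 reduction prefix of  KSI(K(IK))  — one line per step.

  start: KSI(K(IK))
  step 1: S(K(IK))
  step 2: S(KK)

Answer: after 2 steps: S(KK)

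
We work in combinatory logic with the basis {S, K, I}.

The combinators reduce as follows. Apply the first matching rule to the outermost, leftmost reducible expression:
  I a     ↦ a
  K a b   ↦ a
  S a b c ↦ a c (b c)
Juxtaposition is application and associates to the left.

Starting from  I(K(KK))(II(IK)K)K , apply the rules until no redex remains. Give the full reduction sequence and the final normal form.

  start: I(K(KK))(II(IK)K)K
  [1] K(KK)(II(IK)K)K
  [2] KKK
  [3] K

Answer: normal form = K  (in 3 steps)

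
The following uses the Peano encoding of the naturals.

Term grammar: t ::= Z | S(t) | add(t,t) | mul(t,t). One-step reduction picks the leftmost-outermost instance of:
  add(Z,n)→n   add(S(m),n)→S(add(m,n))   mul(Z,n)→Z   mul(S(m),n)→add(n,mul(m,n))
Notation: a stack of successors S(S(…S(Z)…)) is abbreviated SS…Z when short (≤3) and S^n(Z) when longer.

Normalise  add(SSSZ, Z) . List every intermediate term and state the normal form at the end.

  start: add(SSSZ, Z)
  [1] S(add(SSZ, Z))
  [2] S(S(add(SZ, Z)))
  [3] S(S(S(add(Z, Z))))
  [4] SSSZ

Answer: normal form = SSSZ  (in 4 steps)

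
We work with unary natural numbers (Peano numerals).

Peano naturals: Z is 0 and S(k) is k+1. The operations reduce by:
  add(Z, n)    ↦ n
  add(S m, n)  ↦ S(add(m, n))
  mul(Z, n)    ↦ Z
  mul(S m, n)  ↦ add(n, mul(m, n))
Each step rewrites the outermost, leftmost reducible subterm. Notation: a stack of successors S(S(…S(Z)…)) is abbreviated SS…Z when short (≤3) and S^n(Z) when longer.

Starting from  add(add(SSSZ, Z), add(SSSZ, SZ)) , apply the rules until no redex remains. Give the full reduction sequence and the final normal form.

  start: add(add(SSSZ, Z), add(SSSZ, SZ))
  step 1: add(S(add(SSZ, Z)), add(SSSZ, SZ))
  step 2: S(add(add(SSZ, Z), add(SSSZ, SZ)))
  step 3: S(add(S(add(SZ, Z)), add(SSSZ, SZ)))
  step 4: S(S(add(add(SZ, Z), add(SSSZ, SZ))))
  step 5: S(S(add(S(add(Z, Z)), add(SSSZ, SZ))))
  step 6: S(S(S(add(add(Z, Z), add(SSSZ, SZ)))))
  step 7: S(S(S(add(Z, add(SSSZ, SZ)))))
  step 8: S(S(S(add(SSSZ, SZ))))
  step 9: S(S(S(S(add(SSZ, SZ)))))
  step 10: S(S(S(S(S(add(SZ, SZ))))))
  step 11: S(S(S(S(S(S(add(Z, SZ)))))))
  step 12: S^7(Z)

Answer: normal form = S^7(Z)  (in 12 steps)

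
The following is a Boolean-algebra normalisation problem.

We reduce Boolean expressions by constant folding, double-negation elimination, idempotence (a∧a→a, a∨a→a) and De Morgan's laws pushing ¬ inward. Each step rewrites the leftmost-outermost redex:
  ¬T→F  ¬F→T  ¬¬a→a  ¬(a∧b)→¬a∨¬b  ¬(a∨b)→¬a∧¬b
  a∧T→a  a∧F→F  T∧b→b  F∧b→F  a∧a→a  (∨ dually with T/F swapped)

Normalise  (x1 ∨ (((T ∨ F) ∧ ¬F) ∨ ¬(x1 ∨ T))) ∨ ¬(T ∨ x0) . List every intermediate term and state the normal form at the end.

Answer: normal form = T  (in 6 steps)

Working:
  start: (x1 ∨ (((T ∨ F) ∧ ¬F) ∨ ¬(x1 ∨ T))) ∨ ¬(T ∨ x0)
  [1] (x1 ∨ ((T ∧ ¬F) ∨ ¬(x1 ∨ T))) ∨ ¬(T ∨ x0)
  [2] (x1 ∨ (¬F ∨ ¬(x1 ∨ T))) ∨ ¬(T ∨ x0)
  [3] (x1 ∨ (T ∨ ¬(x1 ∨ T))) ∨ ¬(T ∨ x0)
  [4] (x1 ∨ T) ∨ ¬(T ∨ x0)
  [5] T ∨ ¬(T ∨ x0)
  [6] T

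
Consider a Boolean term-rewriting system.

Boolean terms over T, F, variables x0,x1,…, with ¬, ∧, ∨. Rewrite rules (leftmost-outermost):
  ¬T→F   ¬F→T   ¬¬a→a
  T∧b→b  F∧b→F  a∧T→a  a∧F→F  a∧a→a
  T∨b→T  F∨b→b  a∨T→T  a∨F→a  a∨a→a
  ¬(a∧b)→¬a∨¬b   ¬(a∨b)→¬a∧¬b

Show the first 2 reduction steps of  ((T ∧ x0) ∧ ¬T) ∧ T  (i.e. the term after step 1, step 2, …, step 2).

Answer: after 2 steps: x0 ∧ ¬T

Reduction:
  start: ((T ∧ x0) ∧ ¬T) ∧ T
  step 1: (T ∧ x0) ∧ ¬T
  step 2: x0 ∧ ¬T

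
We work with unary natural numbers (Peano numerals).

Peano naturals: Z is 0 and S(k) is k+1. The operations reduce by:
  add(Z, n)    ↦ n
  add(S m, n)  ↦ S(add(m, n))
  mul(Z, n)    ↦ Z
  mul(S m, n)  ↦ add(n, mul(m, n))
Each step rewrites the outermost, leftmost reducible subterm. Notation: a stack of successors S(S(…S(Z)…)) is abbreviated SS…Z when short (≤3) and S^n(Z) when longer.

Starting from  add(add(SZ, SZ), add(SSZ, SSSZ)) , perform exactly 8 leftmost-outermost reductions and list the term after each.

  start: add(add(SZ, SZ), add(SSZ, SSSZ))
  [1] add(S(add(Z, SZ)), add(SSZ, SSSZ))
  [2] S(add(add(Z, SZ), add(SSZ, SSSZ)))
  [3] S(add(SZ, add(SSZ, SSSZ)))
  [4] S(S(add(Z, add(SSZ, SSSZ))))
  [5] S(S(add(SSZ, SSSZ)))
  [6] S(S(S(add(SZ, SSSZ))))
  [7] S(S(S(S(add(Z, SSSZ)))))
  [8] S^7(Z)

Answer: after 8 steps: S^7(Z)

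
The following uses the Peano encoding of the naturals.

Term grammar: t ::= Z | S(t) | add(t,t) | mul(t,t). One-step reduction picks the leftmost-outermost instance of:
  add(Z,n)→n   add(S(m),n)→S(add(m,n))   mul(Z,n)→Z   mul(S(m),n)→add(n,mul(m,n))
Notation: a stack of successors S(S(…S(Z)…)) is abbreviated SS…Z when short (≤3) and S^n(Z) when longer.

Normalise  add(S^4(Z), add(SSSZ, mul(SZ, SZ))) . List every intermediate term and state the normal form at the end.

  start: add(S^4(Z), add(SSSZ, mul(SZ, SZ)))
  [1] S(add(SSSZ, add(SSSZ, mul(SZ, SZ))))
  [2] S(S(add(SSZ, add(SSSZ, mul(SZ, SZ)))))
  [3] S(S(S(add(SZ, add(SSSZ, mul(SZ, SZ))))))
  [4] S(S(S(S(add(Z, add(SSSZ, mul(SZ, SZ)))))))
  [5] S(S(S(S(add(SSSZ, mul(SZ, SZ))))))
  [6] S(S(S(S(S(add(SSZ, mul(SZ, SZ)))))))
  [7] S(S(S(S(S(S(add(SZ, mul(SZ, SZ))))))))
  [8] S(S(S(S(S(S(S(add(Z, mul(SZ, SZ)))))))))
  [9] S(S(S(S(S(S(S(mul(SZ, SZ))))))))
  [10] S(S(S(S(S(S(S(add(SZ, mul(Z, SZ)))))))))
  [11] S(S(S(S(S(S(S(S(add(Z, mul(Z, SZ))))))))))
  [12] S(S(S(S(S(S(S(S(mul(Z, SZ)))))))))
  [13] S^8(Z)

Answer: normal form = S^8(Z)  (in 13 steps)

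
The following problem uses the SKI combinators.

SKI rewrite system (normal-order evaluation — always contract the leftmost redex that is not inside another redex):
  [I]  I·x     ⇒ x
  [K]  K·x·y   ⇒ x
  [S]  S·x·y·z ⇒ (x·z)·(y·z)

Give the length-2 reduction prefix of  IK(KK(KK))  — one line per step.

  start: IK(KK(KK))
  [1] K(KK(KK))
  [2] KK

Answer: after 2 steps: KK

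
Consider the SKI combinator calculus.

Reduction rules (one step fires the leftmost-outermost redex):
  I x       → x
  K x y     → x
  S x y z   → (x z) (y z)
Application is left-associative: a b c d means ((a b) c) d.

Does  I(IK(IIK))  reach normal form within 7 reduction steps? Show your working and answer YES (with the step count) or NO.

Answer: YES — reaches normal form KK in 4 ≤ 7 steps

Working:
  start: I(IK(IIK))
  →1  IK(IIK)
  →2  K(IIK)
  →3  K(IK)
  →4  KK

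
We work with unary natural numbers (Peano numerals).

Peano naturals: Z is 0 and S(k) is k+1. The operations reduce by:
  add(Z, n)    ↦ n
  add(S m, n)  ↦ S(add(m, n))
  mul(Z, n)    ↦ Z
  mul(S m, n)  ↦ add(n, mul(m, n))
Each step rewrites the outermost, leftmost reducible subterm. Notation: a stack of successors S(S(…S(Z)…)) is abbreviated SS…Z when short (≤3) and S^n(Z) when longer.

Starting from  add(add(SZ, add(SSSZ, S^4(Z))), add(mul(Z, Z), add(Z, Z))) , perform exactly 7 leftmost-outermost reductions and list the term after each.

  start: add(add(SZ, add(SSSZ, S^4(Z))), add(mul(Z, Z), add(Z, Z)))
  [1] add(S(add(Z, add(SSSZ, S^4(Z)))), add(mul(Z, Z), add(Z, Z)))
  [2] S(add(add(Z, add(SSSZ, S^4(Z))), add(mul(Z, Z), add(Z, Z))))
  [3] S(add(add(SSSZ, S^4(Z)), add(mul(Z, Z), add(Z, Z))))
  [4] S(add(S(add(SSZ, S^4(Z))), add(mul(Z, Z), add(Z, Z))))
  [5] S(S(add(add(SSZ, S^4(Z)), add(mul(Z, Z), add(Z, Z)))))
  [6] S(S(add(S(add(SZ, S^4(Z))), add(mul(Z, Z), add(Z, Z)))))
  [7] S(S(S(add(add(SZ, S^4(Z)), add(mul(Z, Z), add(Z, Z))))))

Answer: after 7 steps: S(S(S(add(add(SZ, S^4(Z)), add(mul(Z, Z), add(Z, Z))))))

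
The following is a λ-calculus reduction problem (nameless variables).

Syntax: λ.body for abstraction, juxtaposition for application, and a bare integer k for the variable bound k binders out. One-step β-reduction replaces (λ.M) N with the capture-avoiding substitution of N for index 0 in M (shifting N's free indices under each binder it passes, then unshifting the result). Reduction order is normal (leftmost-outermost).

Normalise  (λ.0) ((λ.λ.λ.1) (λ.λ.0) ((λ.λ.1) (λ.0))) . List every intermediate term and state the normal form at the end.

Answer: normal form = λ.λ.λ.0  (in 4 steps)

Derivation:
  start: (λ.0) ((λ.λ.λ.1) (λ.λ.0) ((λ.λ.1) (λ.0)))
  →1  (λ.λ.λ.1) (λ.λ.0) ((λ.λ.1) (λ.0))
  →2  (λ.λ.1) ((λ.λ.1) (λ.0))
  →3  λ.(λ.λ.1) (λ.0)
  →4  λ.λ.λ.0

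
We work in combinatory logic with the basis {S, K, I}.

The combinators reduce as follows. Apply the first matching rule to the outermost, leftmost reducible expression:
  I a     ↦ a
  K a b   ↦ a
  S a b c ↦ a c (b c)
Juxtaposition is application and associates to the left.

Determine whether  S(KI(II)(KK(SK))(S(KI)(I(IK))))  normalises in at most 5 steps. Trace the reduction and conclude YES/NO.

  start: S(KI(II)(KK(SK))(S(KI)(I(IK))))
  step 1: S(I(KK(SK))(S(KI)(I(IK))))
  step 2: S(KK(SK)(S(KI)(I(IK))))
  step 3: S(K(S(KI)(I(IK))))
  step 4: S(K(S(KI)(IK)))
  step 5: S(K(S(KI)K))

Answer: YES — reaches normal form S(K(S(KI)K)) in 5 ≤ 5 steps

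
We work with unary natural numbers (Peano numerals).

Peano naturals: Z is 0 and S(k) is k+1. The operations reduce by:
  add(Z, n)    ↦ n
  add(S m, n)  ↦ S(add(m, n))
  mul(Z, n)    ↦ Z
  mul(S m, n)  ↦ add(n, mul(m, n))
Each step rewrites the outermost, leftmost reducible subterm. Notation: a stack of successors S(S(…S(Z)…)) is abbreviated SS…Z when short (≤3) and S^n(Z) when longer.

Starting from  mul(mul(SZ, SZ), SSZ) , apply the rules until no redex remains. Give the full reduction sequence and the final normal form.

  start: mul(mul(SZ, SZ), SSZ)
  [1] mul(add(SZ, mul(Z, SZ)), SSZ)
  [2] mul(S(add(Z, mul(Z, SZ))), SSZ)
  [3] add(SSZ, mul(add(Z, mul(Z, SZ)), SSZ))
  [4] S(add(SZ, mul(add(Z, mul(Z, SZ)), SSZ)))
  [5] S(S(add(Z, mul(add(Z, mul(Z, SZ)), SSZ))))
  [6] S(S(mul(add(Z, mul(Z, SZ)), SSZ)))
  [7] S(S(mul(mul(Z, SZ), SSZ)))
  [8] S(S(mul(Z, SSZ)))
  [9] SSZ

Answer: normal form = SSZ  (in 9 steps)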